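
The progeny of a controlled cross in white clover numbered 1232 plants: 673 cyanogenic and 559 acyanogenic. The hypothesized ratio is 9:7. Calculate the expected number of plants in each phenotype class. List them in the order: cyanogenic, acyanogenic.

Under the 9:7 hypothesis (Σ ratio = 16, N = 1232):
  cyanogenic: 1232 × 9/16 = 693
  acyanogenic: 1232 × 7/16 = 539

693, 539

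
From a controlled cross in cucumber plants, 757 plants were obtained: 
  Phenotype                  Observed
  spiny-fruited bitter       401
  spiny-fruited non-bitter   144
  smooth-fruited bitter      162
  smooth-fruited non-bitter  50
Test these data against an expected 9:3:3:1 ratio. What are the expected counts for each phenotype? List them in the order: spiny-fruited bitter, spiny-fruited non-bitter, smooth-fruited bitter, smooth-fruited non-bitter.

The 9:3:3:1 ratio has 16 parts, so with N = 757 the expected counts are:
  spiny-fruited bitter: 757 × 9/16 = 425.8125
  spiny-fruited non-bitter: 757 × 3/16 = 141.9375
  smooth-fruited bitter: 757 × 3/16 = 141.9375
  smooth-fruited non-bitter: 757 × 1/16 = 47.3125

425.8125, 141.9375, 141.9375, 47.3125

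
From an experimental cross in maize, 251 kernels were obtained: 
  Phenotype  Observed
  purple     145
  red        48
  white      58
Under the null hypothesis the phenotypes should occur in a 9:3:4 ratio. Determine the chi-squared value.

0.481

Total ratio parts = 16. Expected numbers out of 251:
  purple: 251 × 9/16 = 141.1875
  red: 251 × 3/16 = 47.0625
  white: 251 × 4/16 = 62.75
χ² = Σ (O − E)² / E
  purple: (145 − 141.1875)² / 141.1875 = 0.1029
  red: (48 − 47.0625)² / 47.0625 = 0.0187
  white: (58 − 62.75)² / 62.75 = 0.3596
χ² = 0.1029 + 0.0187 + 0.3596 = 0.4812 ≈ 0.481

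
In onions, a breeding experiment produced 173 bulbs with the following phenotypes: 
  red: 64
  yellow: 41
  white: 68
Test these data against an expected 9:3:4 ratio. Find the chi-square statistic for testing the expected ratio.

The 9:3:4 ratio has 16 parts, so with N = 173 the expected counts are:
  red: 173 × 9/16 = 97.3125
  yellow: 173 × 3/16 = 32.4375
  white: 173 × 4/16 = 43.25
χ² = Σ (O − E)² / E
  red: (64 − 97.3125)² / 97.3125 = 11.4037
  yellow: (41 − 32.4375)² / 32.4375 = 2.2602
  white: (68 − 43.25)² / 43.25 = 14.1633
χ² = 11.4037 + 2.2602 + 14.1633 = 27.8272 ≈ 27.827

27.827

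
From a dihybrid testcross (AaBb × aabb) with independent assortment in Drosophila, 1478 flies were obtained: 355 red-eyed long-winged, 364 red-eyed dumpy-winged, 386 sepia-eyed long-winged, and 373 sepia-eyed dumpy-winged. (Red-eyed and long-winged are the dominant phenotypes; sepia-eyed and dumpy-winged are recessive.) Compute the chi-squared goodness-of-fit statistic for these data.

1.421

A dihybrid testcross with independent assortment gives a 1:1:1:1 ratio.
The 1:1:1:1 ratio has 4 parts, so with N = 1478 the expected counts are:
  red-eyed long-winged: 1478 × 1/4 = 369.5
  red-eyed dumpy-winged: 1478 × 1/4 = 369.5
  sepia-eyed long-winged: 1478 × 1/4 = 369.5
  sepia-eyed dumpy-winged: 1478 × 1/4 = 369.5
χ² = Σ (O − E)² / E
  red-eyed long-winged: (355 − 369.5)² / 369.5 = 0.5690
  red-eyed dumpy-winged: (364 − 369.5)² / 369.5 = 0.0819
  sepia-eyed long-winged: (386 − 369.5)² / 369.5 = 0.7368
  sepia-eyed dumpy-winged: (373 − 369.5)² / 369.5 = 0.0332
χ² = 0.5690 + 0.0819 + 0.7368 + 0.0332 = 1.4209 ≈ 1.421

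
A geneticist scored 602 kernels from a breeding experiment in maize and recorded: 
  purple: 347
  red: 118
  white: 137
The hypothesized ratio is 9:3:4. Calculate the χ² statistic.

The 9:3:4 ratio has 16 parts, so with N = 602 the expected counts are:
  purple: 602 × 9/16 = 338.625
  red: 602 × 3/16 = 112.875
  white: 602 × 4/16 = 150.5
χ² = Σ (O − E)² / E
  purple: (347 − 338.625)² / 338.625 = 0.2071
  red: (118 − 112.875)² / 112.875 = 0.2327
  white: (137 − 150.5)² / 150.5 = 1.2110
χ² = 0.2071 + 0.2327 + 1.2110 = 1.6508 ≈ 1.651

1.651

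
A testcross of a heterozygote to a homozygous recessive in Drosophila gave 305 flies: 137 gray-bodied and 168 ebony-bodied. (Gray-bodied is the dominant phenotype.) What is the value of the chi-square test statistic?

A testcross of a heterozygote (Aa × aa) gives a 1:1 phenotypic ratio.
Under the 1:1 hypothesis (Σ ratio = 2, N = 305):
  gray-bodied: 305 × 1/2 = 152.5
  ebony-bodied: 305 × 1/2 = 152.5
χ² = Σ (O − E)² / E
  gray-bodied: (137 − 152.5)² / 152.5 = 1.5754
  ebony-bodied: (168 − 152.5)² / 152.5 = 1.5754
χ² = 1.5754 + 1.5754 = 3.1508 ≈ 3.151

3.151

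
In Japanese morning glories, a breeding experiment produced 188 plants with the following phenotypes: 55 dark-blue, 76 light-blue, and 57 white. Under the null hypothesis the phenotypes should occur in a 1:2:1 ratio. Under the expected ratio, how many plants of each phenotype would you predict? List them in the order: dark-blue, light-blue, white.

Total ratio parts = 4. Expected numbers out of 188:
  dark-blue: 188 × 1/4 = 47
  light-blue: 188 × 2/4 = 94
  white: 188 × 1/4 = 47

47, 94, 47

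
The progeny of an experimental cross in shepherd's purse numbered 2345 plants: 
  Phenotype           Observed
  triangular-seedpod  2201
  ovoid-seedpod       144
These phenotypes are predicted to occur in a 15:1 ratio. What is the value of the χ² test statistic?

0.048

Expected counts for N = 2345 under a 15:1 ratio (total parts = 16):
  triangular-seedpod: 2345 × 15/16 = 2198.4375
  ovoid-seedpod: 2345 × 1/16 = 146.5625
χ² = Σ (O − E)² / E
  triangular-seedpod: (2201 − 2198.4375)² / 2198.4375 = 0.0030
  ovoid-seedpod: (144 − 146.5625)² / 146.5625 = 0.0448
χ² = 0.0030 + 0.0448 = 0.0478 ≈ 0.048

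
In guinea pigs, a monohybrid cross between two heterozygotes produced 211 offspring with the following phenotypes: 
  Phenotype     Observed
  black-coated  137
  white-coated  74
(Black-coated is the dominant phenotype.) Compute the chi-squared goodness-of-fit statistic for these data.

For a monohybrid cross between heterozygotes with complete dominance, the expected phenotypic ratio is 3:1.
Total ratio parts = 4. Expected numbers out of 211:
  black-coated: 211 × 3/4 = 158.25
  white-coated: 211 × 1/4 = 52.75
χ² = Σ (O − E)² / E
  black-coated: (137 − 158.25)² / 158.25 = 2.8535
  white-coated: (74 − 52.75)² / 52.75 = 8.5604
χ² = 2.8535 + 8.5604 = 11.4139 ≈ 11.414

11.414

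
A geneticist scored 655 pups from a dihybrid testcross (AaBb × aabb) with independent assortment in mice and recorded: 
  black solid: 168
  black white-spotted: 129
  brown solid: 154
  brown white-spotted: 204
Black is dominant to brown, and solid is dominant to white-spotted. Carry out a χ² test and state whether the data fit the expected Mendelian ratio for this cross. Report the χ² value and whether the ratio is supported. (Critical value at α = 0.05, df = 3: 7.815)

A dihybrid testcross with independent assortment gives a 1:1:1:1 ratio.
Expected counts for N = 655 under a 1:1:1:1 ratio (total parts = 4):
  black solid: 655 × 1/4 = 163.75
  black white-spotted: 655 × 1/4 = 163.75
  brown solid: 655 × 1/4 = 163.75
  brown white-spotted: 655 × 1/4 = 163.75
χ² = Σ (O − E)² / E
  black solid: (168 − 163.75)² / 163.75 = 0.1103
  black white-spotted: (129 − 163.75)² / 163.75 = 7.3744
  brown solid: (154 − 163.75)² / 163.75 = 0.5805
  brown white-spotted: (204 − 163.75)² / 163.75 = 9.8935
χ² = 0.1103 + 7.3744 + 0.5805 + 9.8935 = 17.9587 ≈ 17.959
Degrees of freedom = 4 − 1 = 3; critical value at α = 0.05 is 7.815.
Since 17.959 > 7.815, we reject the null hypothesis — the data do not fit the 1:1:1:1 ratio.

17.959; not consistent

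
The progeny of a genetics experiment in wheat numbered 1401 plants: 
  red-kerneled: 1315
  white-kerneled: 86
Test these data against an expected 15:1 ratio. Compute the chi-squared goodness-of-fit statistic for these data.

Expected counts for N = 1401 under a 15:1 ratio (total parts = 16):
  red-kerneled: 1401 × 15/16 = 1313.4375
  white-kerneled: 1401 × 1/16 = 87.5625
χ² = Σ (O − E)² / E
  red-kerneled: (1315 − 1313.4375)² / 1313.4375 = 0.0019
  white-kerneled: (86 − 87.5625)² / 87.5625 = 0.0279
χ² = 0.0019 + 0.0279 = 0.0298 ≈ 0.030

0.030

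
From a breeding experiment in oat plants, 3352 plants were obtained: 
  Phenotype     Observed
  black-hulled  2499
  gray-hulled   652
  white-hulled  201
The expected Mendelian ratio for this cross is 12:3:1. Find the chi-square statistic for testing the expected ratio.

1.313

Under the 12:3:1 hypothesis (Σ ratio = 16, N = 3352):
  black-hulled: 3352 × 12/16 = 2514
  gray-hulled: 3352 × 3/16 = 628.5
  white-hulled: 3352 × 1/16 = 209.5
χ² = Σ (O − E)² / E
  black-hulled: (2499 − 2514)² / 2514 = 0.0895
  gray-hulled: (652 − 628.5)² / 628.5 = 0.8787
  white-hulled: (201 − 209.5)² / 209.5 = 0.3449
χ² = 0.0895 + 0.8787 + 0.3449 = 1.3131 ≈ 1.313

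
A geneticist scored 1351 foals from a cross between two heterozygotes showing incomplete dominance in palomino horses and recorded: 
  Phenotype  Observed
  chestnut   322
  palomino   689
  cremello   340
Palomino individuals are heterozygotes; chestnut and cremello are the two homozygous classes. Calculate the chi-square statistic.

With incomplete dominance, a heterozygote × heterozygote cross gives a 1:2:1 phenotypic ratio.
The 1:2:1 ratio has 4 parts, so with N = 1351 the expected counts are:
  chestnut: 1351 × 1/4 = 337.75
  palomino: 1351 × 2/4 = 675.5
  cremello: 1351 × 1/4 = 337.75
χ² = Σ (O − E)² / E
  chestnut: (322 − 337.75)² / 337.75 = 0.7345
  palomino: (689 − 675.5)² / 675.5 = 0.2698
  cremello: (340 − 337.75)² / 337.75 = 0.0150
χ² = 0.7345 + 0.2698 + 0.0150 = 1.0193 ≈ 1.019

1.019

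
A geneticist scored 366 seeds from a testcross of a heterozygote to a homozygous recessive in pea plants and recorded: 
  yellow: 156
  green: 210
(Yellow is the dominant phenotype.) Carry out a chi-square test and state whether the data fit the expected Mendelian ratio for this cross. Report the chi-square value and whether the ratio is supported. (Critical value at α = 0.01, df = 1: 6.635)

A testcross of a heterozygote (Aa × aa) gives a 1:1 phenotypic ratio.
The 1:1 ratio has 2 parts, so with N = 366 the expected counts are:
  yellow: 366 × 1/2 = 183
  green: 366 × 1/2 = 183
χ² = Σ (O − E)² / E
  yellow: (156 − 183)² / 183 = 3.9836
  green: (210 − 183)² / 183 = 3.9836
χ² = 3.9836 + 3.9836 = 7.9672 ≈ 7.967
Degrees of freedom = 2 − 1 = 1; critical value at α = 0.01 is 6.635.
Since 7.967 > 6.635, we reject the null hypothesis — the data do not fit the 1:1 ratio.

7.967; not consistent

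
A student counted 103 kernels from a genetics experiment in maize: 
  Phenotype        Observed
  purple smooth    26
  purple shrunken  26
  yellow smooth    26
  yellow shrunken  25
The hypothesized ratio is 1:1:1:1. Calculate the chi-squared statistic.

0.029

Expected counts for N = 103 under a 1:1:1:1 ratio (total parts = 4):
  purple smooth: 103 × 1/4 = 25.75
  purple shrunken: 103 × 1/4 = 25.75
  yellow smooth: 103 × 1/4 = 25.75
  yellow shrunken: 103 × 1/4 = 25.75
χ² = Σ (O − E)² / E
  purple smooth: (26 − 25.75)² / 25.75 = 0.0024
  purple shrunken: (26 − 25.75)² / 25.75 = 0.0024
  yellow smooth: (26 − 25.75)² / 25.75 = 0.0024
  yellow shrunken: (25 − 25.75)² / 25.75 = 0.0218
χ² = 0.0024 + 0.0024 + 0.0024 + 0.0218 = 0.029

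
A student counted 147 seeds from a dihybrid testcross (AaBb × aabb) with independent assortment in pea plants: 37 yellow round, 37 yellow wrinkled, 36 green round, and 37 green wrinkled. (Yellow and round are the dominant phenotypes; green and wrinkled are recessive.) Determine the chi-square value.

0.020

A dihybrid testcross with independent assortment gives a 1:1:1:1 ratio.
Total ratio parts = 4. Expected numbers out of 147:
  yellow round: 147 × 1/4 = 36.75
  yellow wrinkled: 147 × 1/4 = 36.75
  green round: 147 × 1/4 = 36.75
  green wrinkled: 147 × 1/4 = 36.75
χ² = Σ (O − E)² / E
  yellow round: (37 − 36.75)² / 36.75 = 0.0017
  yellow wrinkled: (37 − 36.75)² / 36.75 = 0.0017
  green round: (36 − 36.75)² / 36.75 = 0.0153
  green wrinkled: (37 − 36.75)² / 36.75 = 0.0017
χ² = 0.0017 + 0.0017 + 0.0153 + 0.0017 = 0.0204 ≈ 0.020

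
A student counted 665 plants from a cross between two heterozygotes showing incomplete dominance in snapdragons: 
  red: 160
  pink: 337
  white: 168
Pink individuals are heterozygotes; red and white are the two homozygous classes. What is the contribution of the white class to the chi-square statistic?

0.018

With incomplete dominance, a heterozygote × heterozygote cross gives a 1:2:1 phenotypic ratio.
Under the 1:2:1 hypothesis (Σ ratio = 4, N = 665):
  red: 665 × 1/4 = 166.25
  pink: 665 × 2/4 = 332.5
  white: 665 × 1/4 = 166.25
Contribution of white: (168 − 166.25)² / 166.25 = 0.0184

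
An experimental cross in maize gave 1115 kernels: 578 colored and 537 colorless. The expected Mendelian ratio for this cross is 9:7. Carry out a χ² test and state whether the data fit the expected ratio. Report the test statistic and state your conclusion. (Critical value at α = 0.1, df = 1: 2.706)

8.817; not consistent

Expected counts for N = 1115 under a 9:7 ratio (total parts = 16):
  colored: 1115 × 9/16 = 627.1875
  colorless: 1115 × 7/16 = 487.8125
χ² = Σ (O − E)² / E
  colored: (578 − 627.1875)² / 627.1875 = 3.8576
  colorless: (537 − 487.8125)² / 487.8125 = 4.9597
χ² = 3.8576 + 4.9597 = 8.8173 ≈ 8.817
Degrees of freedom = 2 − 1 = 1; critical value at α = 0.1 is 2.706.
Since 8.817 > 2.706, we reject the null hypothesis — the data do not fit the 9:7 ratio.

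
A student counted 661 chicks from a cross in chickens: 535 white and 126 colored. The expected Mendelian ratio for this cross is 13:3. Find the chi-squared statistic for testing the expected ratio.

The 13:3 ratio has 16 parts, so with N = 661 the expected counts are:
  white: 661 × 13/16 = 537.0625
  colored: 661 × 3/16 = 123.9375
χ² = Σ (O − E)² / E
  white: (535 − 537.0625)² / 537.0625 = 0.0079
  colored: (126 − 123.9375)² / 123.9375 = 0.0343
χ² = 0.0079 + 0.0343 = 0.0422 ≈ 0.042

0.042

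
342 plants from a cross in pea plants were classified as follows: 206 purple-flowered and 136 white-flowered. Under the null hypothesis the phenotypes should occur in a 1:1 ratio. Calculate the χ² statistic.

Total ratio parts = 2. Expected numbers out of 342:
  purple-flowered: 342 × 1/2 = 171
  white-flowered: 342 × 1/2 = 171
χ² = Σ (O − E)² / E
  purple-flowered: (206 − 171)² / 171 = 7.1637
  white-flowered: (136 − 171)² / 171 = 7.1637
χ² = 7.1637 + 7.1637 = 14.3274 ≈ 14.327

14.327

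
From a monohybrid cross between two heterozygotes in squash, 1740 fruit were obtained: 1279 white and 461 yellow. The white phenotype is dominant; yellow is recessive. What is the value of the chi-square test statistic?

2.072

For a monohybrid cross between heterozygotes with complete dominance, the expected phenotypic ratio is 3:1.
Total ratio parts = 4. Expected numbers out of 1740:
  white: 1740 × 3/4 = 1305
  yellow: 1740 × 1/4 = 435
χ² = Σ (O − E)² / E
  white: (1279 − 1305)² / 1305 = 0.5180
  yellow: (461 − 435)² / 435 = 1.5540
χ² = 0.5180 + 1.5540 = 2.072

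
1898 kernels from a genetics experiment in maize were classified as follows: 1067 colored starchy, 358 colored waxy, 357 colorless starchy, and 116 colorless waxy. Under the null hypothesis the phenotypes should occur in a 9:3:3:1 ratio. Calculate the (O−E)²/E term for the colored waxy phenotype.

The 9:3:3:1 ratio has 16 parts, so with N = 1898 the expected counts are:
  colored starchy: 1898 × 9/16 = 1067.625
  colored waxy: 1898 × 3/16 = 355.875
  colorless starchy: 1898 × 3/16 = 355.875
  colorless waxy: 1898 × 1/16 = 118.625
Contribution of colored waxy: (358 − 355.875)² / 355.875 = 0.0127

0.013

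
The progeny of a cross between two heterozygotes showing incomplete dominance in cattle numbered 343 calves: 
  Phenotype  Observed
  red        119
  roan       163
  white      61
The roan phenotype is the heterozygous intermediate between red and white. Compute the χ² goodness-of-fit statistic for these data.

With incomplete dominance, a heterozygote × heterozygote cross gives a 1:2:1 phenotypic ratio.
Under the 1:2:1 hypothesis (Σ ratio = 4, N = 343):
  red: 343 × 1/4 = 85.75
  roan: 343 × 2/4 = 171.5
  white: 343 × 1/4 = 85.75
χ² = Σ (O − E)² / E
  red: (119 − 85.75)² / 85.75 = 12.8929
  roan: (163 − 171.5)² / 171.5 = 0.4213
  white: (61 − 85.75)² / 85.75 = 7.1436
χ² = 12.8929 + 0.4213 + 7.1436 = 20.4578 ≈ 20.458

20.458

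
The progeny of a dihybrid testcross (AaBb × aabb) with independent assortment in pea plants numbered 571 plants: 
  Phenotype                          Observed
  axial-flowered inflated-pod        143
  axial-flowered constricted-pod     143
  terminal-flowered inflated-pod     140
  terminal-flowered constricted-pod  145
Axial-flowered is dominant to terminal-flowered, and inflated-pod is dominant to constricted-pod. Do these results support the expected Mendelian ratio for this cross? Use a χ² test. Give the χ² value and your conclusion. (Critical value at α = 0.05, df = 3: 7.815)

A dihybrid testcross with independent assortment gives a 1:1:1:1 ratio.
Total ratio parts = 4. Expected numbers out of 571:
  axial-flowered inflated-pod: 571 × 1/4 = 142.75
  axial-flowered constricted-pod: 571 × 1/4 = 142.75
  terminal-flowered inflated-pod: 571 × 1/4 = 142.75
  terminal-flowered constricted-pod: 571 × 1/4 = 142.75
χ² = Σ (O − E)² / E
  axial-flowered inflated-pod: (143 − 142.75)² / 142.75 = 0.0004
  axial-flowered constricted-pod: (143 − 142.75)² / 142.75 = 0.0004
  terminal-flowered inflated-pod: (140 − 142.75)² / 142.75 = 0.0530
  terminal-flowered constricted-pod: (145 − 142.75)² / 142.75 = 0.0355
χ² = 0.0004 + 0.0004 + 0.0530 + 0.0355 = 0.0893 ≈ 0.089
Degrees of freedom = 4 − 1 = 3; critical value at α = 0.05 is 7.815.
Since 0.089 < 7.815, we fail to reject the null hypothesis — the data are consistent with the 1:1:1:1 ratio.

0.089; consistent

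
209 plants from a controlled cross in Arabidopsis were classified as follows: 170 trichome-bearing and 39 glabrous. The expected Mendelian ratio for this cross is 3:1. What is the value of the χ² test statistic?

Total ratio parts = 4. Expected numbers out of 209:
  trichome-bearing: 209 × 3/4 = 156.75
  glabrous: 209 × 1/4 = 52.25
χ² = Σ (O − E)² / E
  trichome-bearing: (170 − 156.75)² / 156.75 = 1.1200
  glabrous: (39 − 52.25)² / 52.25 = 3.3600
χ² = 1.1200 + 3.3600 = 4.480

4.480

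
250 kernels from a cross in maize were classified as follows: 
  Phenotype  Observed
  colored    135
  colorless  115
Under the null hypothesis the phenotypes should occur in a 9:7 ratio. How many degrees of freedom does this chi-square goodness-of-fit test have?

A goodness-of-fit test with 2 phenotype classes has df = 2 − 1 = 1.

1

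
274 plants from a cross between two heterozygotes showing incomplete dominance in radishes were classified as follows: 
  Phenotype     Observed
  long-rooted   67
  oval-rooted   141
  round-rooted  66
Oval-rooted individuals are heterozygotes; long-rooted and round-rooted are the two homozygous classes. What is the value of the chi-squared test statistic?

0.241

With incomplete dominance, a heterozygote × heterozygote cross gives a 1:2:1 phenotypic ratio.
Under the 1:2:1 hypothesis (Σ ratio = 4, N = 274):
  long-rooted: 274 × 1/4 = 68.5
  oval-rooted: 274 × 2/4 = 137
  round-rooted: 274 × 1/4 = 68.5
χ² = Σ (O − E)² / E
  long-rooted: (67 − 68.5)² / 68.5 = 0.0328
  oval-rooted: (141 − 137)² / 137 = 0.1168
  round-rooted: (66 − 68.5)² / 68.5 = 0.0912
χ² = 0.0328 + 0.1168 + 0.0912 = 0.2408 ≈ 0.241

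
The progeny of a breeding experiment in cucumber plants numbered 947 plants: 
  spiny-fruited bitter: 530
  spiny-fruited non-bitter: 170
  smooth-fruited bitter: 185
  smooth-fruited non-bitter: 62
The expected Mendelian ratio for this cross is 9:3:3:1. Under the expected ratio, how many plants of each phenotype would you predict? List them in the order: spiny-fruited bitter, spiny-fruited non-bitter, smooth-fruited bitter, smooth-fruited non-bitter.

532.6875, 177.5625, 177.5625, 59.1875

Expected counts for N = 947 under a 9:3:3:1 ratio (total parts = 16):
  spiny-fruited bitter: 947 × 9/16 = 532.6875
  spiny-fruited non-bitter: 947 × 3/16 = 177.5625
  smooth-fruited bitter: 947 × 3/16 = 177.5625
  smooth-fruited non-bitter: 947 × 1/16 = 59.1875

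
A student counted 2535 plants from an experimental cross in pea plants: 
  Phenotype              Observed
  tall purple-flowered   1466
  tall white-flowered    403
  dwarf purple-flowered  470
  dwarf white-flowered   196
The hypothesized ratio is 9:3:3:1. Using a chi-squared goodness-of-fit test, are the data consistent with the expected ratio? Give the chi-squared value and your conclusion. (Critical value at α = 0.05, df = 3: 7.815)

Total ratio parts = 16. Expected numbers out of 2535:
  tall purple-flowered: 2535 × 9/16 = 1425.9375
  tall white-flowered: 2535 × 3/16 = 475.3125
  dwarf purple-flowered: 2535 × 3/16 = 475.3125
  dwarf white-flowered: 2535 × 1/16 = 158.4375
χ² = Σ (O − E)² / E
  tall purple-flowered: (1466 − 1425.9375)² / 1425.9375 = 1.1256
  tall white-flowered: (403 − 475.3125)² / 475.3125 = 11.0014
  dwarf purple-flowered: (470 − 475.3125)² / 475.3125 = 0.0594
  dwarf white-flowered: (196 − 158.4375)² / 158.4375 = 8.9054
χ² = 1.1256 + 11.0014 + 0.0594 + 8.9054 = 21.0918 ≈ 21.092
Degrees of freedom = 4 − 1 = 3; critical value at α = 0.05 is 7.815.
Since 21.092 > 7.815, we reject the null hypothesis — the data do not fit the 9:3:3:1 ratio.

21.092; not consistent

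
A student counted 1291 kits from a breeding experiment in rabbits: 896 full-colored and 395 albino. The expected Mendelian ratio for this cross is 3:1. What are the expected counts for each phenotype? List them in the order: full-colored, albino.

Expected counts for N = 1291 under a 3:1 ratio (total parts = 4):
  full-colored: 1291 × 3/4 = 968.25
  albino: 1291 × 1/4 = 322.75

968.25, 322.75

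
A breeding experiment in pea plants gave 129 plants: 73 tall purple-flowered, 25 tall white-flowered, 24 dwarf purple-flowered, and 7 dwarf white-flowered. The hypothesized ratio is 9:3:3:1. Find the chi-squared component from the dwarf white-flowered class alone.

0.140

Under the 9:3:3:1 hypothesis (Σ ratio = 16, N = 129):
  tall purple-flowered: 129 × 9/16 = 72.5625
  tall white-flowered: 129 × 3/16 = 24.1875
  dwarf purple-flowered: 129 × 3/16 = 24.1875
  dwarf white-flowered: 129 × 1/16 = 8.0625
Contribution of dwarf white-flowered: (7 − 8.0625)² / 8.0625 = 0.1400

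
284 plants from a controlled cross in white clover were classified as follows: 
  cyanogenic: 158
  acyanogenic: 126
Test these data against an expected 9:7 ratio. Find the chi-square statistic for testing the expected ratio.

0.044

The 9:7 ratio has 16 parts, so with N = 284 the expected counts are:
  cyanogenic: 284 × 9/16 = 159.75
  acyanogenic: 284 × 7/16 = 124.25
χ² = Σ (O − E)² / E
  cyanogenic: (158 − 159.75)² / 159.75 = 0.0192
  acyanogenic: (126 − 124.25)² / 124.25 = 0.0246
χ² = 0.0192 + 0.0246 = 0.0438 ≈ 0.044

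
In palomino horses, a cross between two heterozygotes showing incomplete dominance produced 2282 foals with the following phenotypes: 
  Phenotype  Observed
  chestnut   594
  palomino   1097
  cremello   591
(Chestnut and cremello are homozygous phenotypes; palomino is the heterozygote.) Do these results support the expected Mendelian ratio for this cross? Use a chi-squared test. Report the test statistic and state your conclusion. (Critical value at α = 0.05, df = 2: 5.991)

3.401; consistent

With incomplete dominance, a heterozygote × heterozygote cross gives a 1:2:1 phenotypic ratio.
Total ratio parts = 4. Expected numbers out of 2282:
  chestnut: 2282 × 1/4 = 570.5
  palomino: 2282 × 2/4 = 1141
  cremello: 2282 × 1/4 = 570.5
χ² = Σ (O − E)² / E
  chestnut: (594 − 570.5)² / 570.5 = 0.9680
  palomino: (1097 − 1141)² / 1141 = 1.6968
  cremello: (591 − 570.5)² / 570.5 = 0.7366
χ² = 0.9680 + 1.6968 + 0.7366 = 3.4014 ≈ 3.401
Degrees of freedom = 3 − 1 = 2; critical value at α = 0.05 is 5.991.
Since 3.401 < 5.991, we fail to reject the null hypothesis — the data are consistent with the 1:2:1 ratio.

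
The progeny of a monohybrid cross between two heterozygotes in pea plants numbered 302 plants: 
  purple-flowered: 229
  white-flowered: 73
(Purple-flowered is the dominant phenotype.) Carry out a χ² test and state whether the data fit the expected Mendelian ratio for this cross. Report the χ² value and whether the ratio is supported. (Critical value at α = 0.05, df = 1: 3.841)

For a monohybrid cross between heterozygotes with complete dominance, the expected phenotypic ratio is 3:1.
The 3:1 ratio has 4 parts, so with N = 302 the expected counts are:
  purple-flowered: 302 × 3/4 = 226.5
  white-flowered: 302 × 1/4 = 75.5
χ² = Σ (O − E)² / E
  purple-flowered: (229 − 226.5)² / 226.5 = 0.0276
  white-flowered: (73 − 75.5)² / 75.5 = 0.0828
χ² = 0.0276 + 0.0828 = 0.1104 ≈ 0.110
Degrees of freedom = 2 − 1 = 1; critical value at α = 0.05 is 3.841.
Since 0.110 < 3.841, we fail to reject the null hypothesis — the data are consistent with the 3:1 ratio.

0.110; consistent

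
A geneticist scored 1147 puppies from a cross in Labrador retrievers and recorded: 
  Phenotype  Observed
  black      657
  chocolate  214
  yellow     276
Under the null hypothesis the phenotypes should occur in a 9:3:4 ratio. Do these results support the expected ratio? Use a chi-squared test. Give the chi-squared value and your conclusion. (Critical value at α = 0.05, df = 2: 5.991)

Total ratio parts = 16. Expected numbers out of 1147:
  black: 1147 × 9/16 = 645.1875
  chocolate: 1147 × 3/16 = 215.0625
  yellow: 1147 × 4/16 = 286.75
χ² = Σ (O − E)² / E
  black: (657 − 645.1875)² / 645.1875 = 0.2163
  chocolate: (214 − 215.0625)² / 215.0625 = 0.0052
  yellow: (276 − 286.75)² / 286.75 = 0.4030
χ² = 0.2163 + 0.0052 + 0.4030 = 0.6245 ≈ 0.625
Degrees of freedom = 3 − 1 = 2; critical value at α = 0.05 is 5.991.
Since 0.625 < 5.991, we fail to reject the null hypothesis — the data are consistent with the 9:3:4 ratio.

0.625; consistent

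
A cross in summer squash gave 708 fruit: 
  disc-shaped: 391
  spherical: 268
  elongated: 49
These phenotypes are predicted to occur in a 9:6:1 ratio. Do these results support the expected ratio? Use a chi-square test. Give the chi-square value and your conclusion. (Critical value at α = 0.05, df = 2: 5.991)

0.665; consistent

Expected counts for N = 708 under a 9:6:1 ratio (total parts = 16):
  disc-shaped: 708 × 9/16 = 398.25
  spherical: 708 × 6/16 = 265.5
  elongated: 708 × 1/16 = 44.25
χ² = Σ (O − E)² / E
  disc-shaped: (391 − 398.25)² / 398.25 = 0.1320
  spherical: (268 − 265.5)² / 265.5 = 0.0235
  elongated: (49 − 44.25)² / 44.25 = 0.5099
χ² = 0.1320 + 0.0235 + 0.5099 = 0.6654 ≈ 0.665
Degrees of freedom = 3 − 1 = 2; critical value at α = 0.05 is 5.991.
Since 0.665 < 5.991, we fail to reject the null hypothesis — the data are consistent with the 9:6:1 ratio.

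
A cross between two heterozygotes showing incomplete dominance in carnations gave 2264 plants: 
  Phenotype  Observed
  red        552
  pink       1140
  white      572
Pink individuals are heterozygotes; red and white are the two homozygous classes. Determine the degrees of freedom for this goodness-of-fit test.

2

With incomplete dominance, a heterozygote × heterozygote cross gives a 1:2:1 phenotypic ratio.
A goodness-of-fit test with 3 phenotype classes has df = 3 − 1 = 2.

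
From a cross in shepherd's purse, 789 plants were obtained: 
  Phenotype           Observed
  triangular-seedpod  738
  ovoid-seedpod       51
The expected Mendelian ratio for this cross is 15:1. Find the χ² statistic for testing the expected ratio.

Under the 15:1 hypothesis (Σ ratio = 16, N = 789):
  triangular-seedpod: 789 × 15/16 = 739.6875
  ovoid-seedpod: 789 × 1/16 = 49.3125
χ² = Σ (O − E)² / E
  triangular-seedpod: (738 − 739.6875)² / 739.6875 = 0.0038
  ovoid-seedpod: (51 − 49.3125)² / 49.3125 = 0.0577
χ² = 0.0038 + 0.0577 = 0.0615 ≈ 0.062

0.062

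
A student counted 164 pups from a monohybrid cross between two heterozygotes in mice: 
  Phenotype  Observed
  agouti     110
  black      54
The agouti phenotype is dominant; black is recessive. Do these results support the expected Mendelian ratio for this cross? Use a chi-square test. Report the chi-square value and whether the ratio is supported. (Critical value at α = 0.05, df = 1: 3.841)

For a monohybrid cross between heterozygotes with complete dominance, the expected phenotypic ratio is 3:1.
Expected counts for N = 164 under a 3:1 ratio (total parts = 4):
  agouti: 164 × 3/4 = 123
  black: 164 × 1/4 = 41
χ² = Σ (O − E)² / E
  agouti: (110 − 123)² / 123 = 1.3740
  black: (54 − 41)² / 41 = 4.1220
χ² = 1.3740 + 4.1220 = 5.496
Degrees of freedom = 2 − 1 = 1; critical value at α = 0.05 is 3.841.
Since 5.496 > 3.841, we reject the null hypothesis — the data do not fit the 3:1 ratio.

5.496; not consistent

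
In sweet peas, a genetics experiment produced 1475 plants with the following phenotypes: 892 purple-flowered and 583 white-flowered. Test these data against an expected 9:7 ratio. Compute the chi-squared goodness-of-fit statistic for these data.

10.697

Under the 9:7 hypothesis (Σ ratio = 16, N = 1475):
  purple-flowered: 1475 × 9/16 = 829.6875
  white-flowered: 1475 × 7/16 = 645.3125
χ² = Σ (O − E)² / E
  purple-flowered: (892 − 829.6875)² / 829.6875 = 4.6799
  white-flowered: (583 − 645.3125)² / 645.3125 = 6.0170
χ² = 4.6799 + 6.0170 = 10.6969 ≈ 10.697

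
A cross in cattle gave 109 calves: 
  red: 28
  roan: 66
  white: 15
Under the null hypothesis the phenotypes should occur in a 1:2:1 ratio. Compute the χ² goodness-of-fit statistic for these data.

7.954

Under the 1:2:1 hypothesis (Σ ratio = 4, N = 109):
  red: 109 × 1/4 = 27.25
  roan: 109 × 2/4 = 54.5
  white: 109 × 1/4 = 27.25
χ² = Σ (O − E)² / E
  red: (28 − 27.25)² / 27.25 = 0.0206
  roan: (66 − 54.5)² / 54.5 = 2.4266
  white: (15 − 27.25)² / 27.25 = 5.5069
χ² = 0.0206 + 2.4266 + 5.5069 = 7.9541 ≈ 7.954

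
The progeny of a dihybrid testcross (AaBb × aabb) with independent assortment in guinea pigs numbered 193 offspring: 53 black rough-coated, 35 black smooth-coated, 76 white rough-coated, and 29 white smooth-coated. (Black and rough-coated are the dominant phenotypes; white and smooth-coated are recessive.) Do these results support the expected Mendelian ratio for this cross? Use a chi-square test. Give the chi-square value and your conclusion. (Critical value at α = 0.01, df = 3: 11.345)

27.746; not consistent

A dihybrid testcross with independent assortment gives a 1:1:1:1 ratio.
Under the 1:1:1:1 hypothesis (Σ ratio = 4, N = 193):
  black rough-coated: 193 × 1/4 = 48.25
  black smooth-coated: 193 × 1/4 = 48.25
  white rough-coated: 193 × 1/4 = 48.25
  white smooth-coated: 193 × 1/4 = 48.25
χ² = Σ (O − E)² / E
  black rough-coated: (53 − 48.25)² / 48.25 = 0.4676
  black smooth-coated: (35 − 48.25)² / 48.25 = 3.6386
  white rough-coated: (76 − 48.25)² / 48.25 = 15.9598
  white smooth-coated: (29 − 48.25)² / 48.25 = 7.6801
χ² = 0.4676 + 3.6386 + 15.9598 + 7.6801 = 27.7461 ≈ 27.746
Degrees of freedom = 4 − 1 = 3; critical value at α = 0.01 is 11.345.
Since 27.746 > 11.345, we reject the null hypothesis — the data do not fit the 1:1:1:1 ratio.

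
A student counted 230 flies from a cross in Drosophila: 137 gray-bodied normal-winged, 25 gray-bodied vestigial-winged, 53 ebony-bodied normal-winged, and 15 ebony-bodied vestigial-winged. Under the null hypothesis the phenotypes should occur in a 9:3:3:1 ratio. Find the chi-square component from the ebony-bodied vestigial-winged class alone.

Total ratio parts = 16. Expected numbers out of 230:
  gray-bodied normal-winged: 230 × 9/16 = 129.375
  gray-bodied vestigial-winged: 230 × 3/16 = 43.125
  ebony-bodied normal-winged: 230 × 3/16 = 43.125
  ebony-bodied vestigial-winged: 230 × 1/16 = 14.375
Contribution of ebony-bodied vestigial-winged: (15 − 14.375)² / 14.375 = 0.0272

0.027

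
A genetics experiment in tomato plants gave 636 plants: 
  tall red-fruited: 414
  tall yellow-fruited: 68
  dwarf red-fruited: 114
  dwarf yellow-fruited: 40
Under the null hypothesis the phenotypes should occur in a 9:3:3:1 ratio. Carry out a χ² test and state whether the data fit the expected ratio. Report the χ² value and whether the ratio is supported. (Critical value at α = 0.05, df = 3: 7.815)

31.103; not consistent

Under the 9:3:3:1 hypothesis (Σ ratio = 16, N = 636):
  tall red-fruited: 636 × 9/16 = 357.75
  tall yellow-fruited: 636 × 3/16 = 119.25
  dwarf red-fruited: 636 × 3/16 = 119.25
  dwarf yellow-fruited: 636 × 1/16 = 39.75
χ² = Σ (O − E)² / E
  tall red-fruited: (414 − 357.75)² / 357.75 = 8.8443
  tall yellow-fruited: (68 − 119.25)² / 119.25 = 22.0257
  dwarf red-fruited: (114 − 119.25)² / 119.25 = 0.2311
  dwarf yellow-fruited: (40 − 39.75)² / 39.75 = 0.0016
χ² = 8.8443 + 22.0257 + 0.2311 + 0.0016 = 31.1027 ≈ 31.103
Degrees of freedom = 4 − 1 = 3; critical value at α = 0.05 is 7.815.
Since 31.103 > 7.815, we reject the null hypothesis — the data do not fit the 9:3:3:1 ratio.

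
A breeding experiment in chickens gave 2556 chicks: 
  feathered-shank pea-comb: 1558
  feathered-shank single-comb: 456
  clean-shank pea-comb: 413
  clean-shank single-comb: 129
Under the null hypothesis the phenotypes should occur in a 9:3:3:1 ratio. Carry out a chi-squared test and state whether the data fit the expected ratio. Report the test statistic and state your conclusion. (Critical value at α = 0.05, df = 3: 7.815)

The 9:3:3:1 ratio has 16 parts, so with N = 2556 the expected counts are:
  feathered-shank pea-comb: 2556 × 9/16 = 1437.75
  feathered-shank single-comb: 2556 × 3/16 = 479.25
  clean-shank pea-comb: 2556 × 3/16 = 479.25
  clean-shank single-comb: 2556 × 1/16 = 159.75
χ² = Σ (O − E)² / E
  feathered-shank pea-comb: (1558 − 1437.75)² / 1437.75 = 10.0574
  feathered-shank single-comb: (456 − 479.25)² / 479.25 = 1.1279
  clean-shank pea-comb: (413 − 479.25)² / 479.25 = 9.1582
  clean-shank single-comb: (129 − 159.75)² / 159.75 = 5.9190
χ² = 10.0574 + 1.1279 + 9.1582 + 5.9190 = 26.2625 ≈ 26.263
Degrees of freedom = 4 − 1 = 3; critical value at α = 0.05 is 7.815.
Since 26.263 > 7.815, we reject the null hypothesis — the data do not fit the 9:3:3:1 ratio.

26.263; not consistent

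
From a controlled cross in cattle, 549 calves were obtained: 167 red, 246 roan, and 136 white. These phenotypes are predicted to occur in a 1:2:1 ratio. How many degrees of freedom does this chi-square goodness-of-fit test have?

2

A goodness-of-fit test with 3 phenotype classes has df = 3 − 1 = 2.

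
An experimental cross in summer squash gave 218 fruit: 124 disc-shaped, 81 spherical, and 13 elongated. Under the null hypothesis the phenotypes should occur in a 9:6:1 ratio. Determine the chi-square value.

0.051

Total ratio parts = 16. Expected numbers out of 218:
  disc-shaped: 218 × 9/16 = 122.625
  spherical: 218 × 6/16 = 81.75
  elongated: 218 × 1/16 = 13.625
χ² = Σ (O − E)² / E
  disc-shaped: (124 − 122.625)² / 122.625 = 0.0154
  spherical: (81 − 81.75)² / 81.75 = 0.0069
  elongated: (13 − 13.625)² / 13.625 = 0.0287
χ² = 0.0154 + 0.0069 + 0.0287 = 0.051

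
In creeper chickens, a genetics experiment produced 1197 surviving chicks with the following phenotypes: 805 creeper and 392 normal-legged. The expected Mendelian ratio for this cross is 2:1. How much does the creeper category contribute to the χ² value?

0.061

Total ratio parts = 3. Expected numbers out of 1197:
  creeper: 1197 × 2/3 = 798
  normal-legged: 1197 × 1/3 = 399
Contribution of creeper: (805 − 798)² / 798 = 0.0614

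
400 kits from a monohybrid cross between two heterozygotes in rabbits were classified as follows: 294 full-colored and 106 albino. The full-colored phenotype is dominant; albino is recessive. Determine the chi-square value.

0.480

For a monohybrid cross between heterozygotes with complete dominance, the expected phenotypic ratio is 3:1.
The 3:1 ratio has 4 parts, so with N = 400 the expected counts are:
  full-colored: 400 × 3/4 = 300
  albino: 400 × 1/4 = 100
χ² = Σ (O − E)² / E
  full-colored: (294 − 300)² / 300 = 0.1200
  albino: (106 − 100)² / 100 = 0.3600
χ² = 0.1200 + 0.3600 = 0.480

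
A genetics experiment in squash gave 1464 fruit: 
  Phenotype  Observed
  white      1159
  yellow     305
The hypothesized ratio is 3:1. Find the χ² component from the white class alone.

Total ratio parts = 4. Expected numbers out of 1464:
  white: 1464 × 3/4 = 1098
  yellow: 1464 × 1/4 = 366
Contribution of white: (1159 − 1098)² / 1098 = 3.3889

3.389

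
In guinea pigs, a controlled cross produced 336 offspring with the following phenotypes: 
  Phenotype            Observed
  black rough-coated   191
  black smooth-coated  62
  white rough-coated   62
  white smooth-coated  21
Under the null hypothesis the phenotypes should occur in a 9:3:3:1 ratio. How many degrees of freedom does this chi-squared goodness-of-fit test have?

3

A goodness-of-fit test with 4 phenotype classes has df = 4 − 1 = 3.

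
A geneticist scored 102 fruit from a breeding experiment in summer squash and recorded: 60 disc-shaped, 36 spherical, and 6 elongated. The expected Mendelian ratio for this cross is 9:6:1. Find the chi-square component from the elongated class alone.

The 9:6:1 ratio has 16 parts, so with N = 102 the expected counts are:
  disc-shaped: 102 × 9/16 = 57.375
  spherical: 102 × 6/16 = 38.25
  elongated: 102 × 1/16 = 6.375
Contribution of elongated: (6 − 6.375)² / 6.375 = 0.0221

0.022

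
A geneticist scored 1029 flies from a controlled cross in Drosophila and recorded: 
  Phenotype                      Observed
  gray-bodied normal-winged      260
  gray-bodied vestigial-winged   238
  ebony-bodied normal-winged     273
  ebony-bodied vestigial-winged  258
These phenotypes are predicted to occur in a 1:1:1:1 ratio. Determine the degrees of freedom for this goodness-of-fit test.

3

A goodness-of-fit test with 4 phenotype classes has df = 4 − 1 = 3.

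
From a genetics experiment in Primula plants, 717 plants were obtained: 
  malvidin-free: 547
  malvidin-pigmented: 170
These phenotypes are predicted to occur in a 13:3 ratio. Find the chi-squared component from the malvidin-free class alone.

2.171

The 13:3 ratio has 16 parts, so with N = 717 the expected counts are:
  malvidin-free: 717 × 13/16 = 582.5625
  malvidin-pigmented: 717 × 3/16 = 134.4375
Contribution of malvidin-free: (547 − 582.5625)² / 582.5625 = 2.1709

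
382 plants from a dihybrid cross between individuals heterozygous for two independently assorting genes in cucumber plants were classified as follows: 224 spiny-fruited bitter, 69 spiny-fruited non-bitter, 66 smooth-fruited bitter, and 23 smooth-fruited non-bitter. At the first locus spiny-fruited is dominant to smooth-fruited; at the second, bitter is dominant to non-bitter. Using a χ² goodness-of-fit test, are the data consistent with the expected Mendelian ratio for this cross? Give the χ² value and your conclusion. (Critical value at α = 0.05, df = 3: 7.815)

0.958; consistent

A dihybrid F₂ with independent assortment and complete dominance at both loci gives a 9:3:3:1 phenotypic ratio.
The 9:3:3:1 ratio has 16 parts, so with N = 382 the expected counts are:
  spiny-fruited bitter: 382 × 9/16 = 214.875
  spiny-fruited non-bitter: 382 × 3/16 = 71.625
  smooth-fruited bitter: 382 × 3/16 = 71.625
  smooth-fruited non-bitter: 382 × 1/16 = 23.875
χ² = Σ (O − E)² / E
  spiny-fruited bitter: (224 − 214.875)² / 214.875 = 0.3875
  spiny-fruited non-bitter: (69 − 71.625)² / 71.625 = 0.0962
  smooth-fruited bitter: (66 − 71.625)² / 71.625 = 0.4418
  smooth-fruited non-bitter: (23 − 23.875)² / 23.875 = 0.0321
χ² = 0.3875 + 0.0962 + 0.4418 + 0.0321 = 0.9576 ≈ 0.958
Degrees of freedom = 4 − 1 = 3; critical value at α = 0.05 is 7.815.
Since 0.958 < 7.815, we fail to reject the null hypothesis — the data are consistent with the 9:3:3:1 ratio.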